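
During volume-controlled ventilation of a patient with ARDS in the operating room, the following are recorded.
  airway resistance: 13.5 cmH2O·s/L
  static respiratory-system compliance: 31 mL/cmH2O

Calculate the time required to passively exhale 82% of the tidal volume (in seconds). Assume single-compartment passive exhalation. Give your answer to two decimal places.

0.72

τ = R × C = 13.5 × 31 mL/cmH2O = 13.5 × 0.031 L/cmH2O = 0.4185 s.
Exhaled fraction f = 1 − e^(−t/τ) → t = −τ·ln(1 − f) = −0.4185·ln(0.18) = 0.7176 s.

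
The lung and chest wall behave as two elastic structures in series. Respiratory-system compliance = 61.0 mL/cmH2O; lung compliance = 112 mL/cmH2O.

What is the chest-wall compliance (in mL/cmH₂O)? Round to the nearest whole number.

134

1/Ccw = 1/Crs − 1/CL.
1/Ccw = 1/61.0 − 1/112 = 0.007465.
Ccw = 133.96 mL/cmH2O.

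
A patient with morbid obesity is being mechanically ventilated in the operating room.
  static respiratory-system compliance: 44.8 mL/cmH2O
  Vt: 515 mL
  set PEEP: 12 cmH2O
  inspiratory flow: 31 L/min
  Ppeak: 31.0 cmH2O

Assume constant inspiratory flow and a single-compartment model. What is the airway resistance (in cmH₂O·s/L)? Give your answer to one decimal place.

Flow: 31 L/min ÷ 60 = 0.5167 L/s.
Equation of motion (constant flow): PIP = Vt/C + R·V̇ + PEEP.
R·V̇ = PIP − Vt/C − PEEP = 31.0 − 515/44.8 − 12 = 31.0 − 11.496 − 12 = 7.504 cmH2O.
R = 7.504 / 0.5167 = 14.523 cmH2O·s/L.

14.5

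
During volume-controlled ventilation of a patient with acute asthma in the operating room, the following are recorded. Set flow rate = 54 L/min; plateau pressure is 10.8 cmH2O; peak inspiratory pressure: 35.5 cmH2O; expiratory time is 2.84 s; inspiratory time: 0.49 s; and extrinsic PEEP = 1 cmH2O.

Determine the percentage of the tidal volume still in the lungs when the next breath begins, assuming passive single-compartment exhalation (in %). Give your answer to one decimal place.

10.0

Flow: 54 L/min ÷ 60 = 0.9 L/s.
Vt = flow × Ti = 0.9 L/s × 0.49 s × 1000 mL/L = 441.0 mL.
R = (PIP − Pplat)/V̇ = (35.5 − 10.8) / 0.9 = 24.7/0.9 = 27.444 cmH2O·s/L.
C = Vt/(Pplat − PEEP) = 441.0 / (10.8 − 1) = 441.0/9.8 = 45.0 mL/cmH2O.
τ = R × C = 27.444 × 0.045 L/cmH2O = 1.235 s.
Fraction remaining at end-expiration = e^(−Te/τ) = e^(−2.84/1.235) = 0.1003 → 10.03%.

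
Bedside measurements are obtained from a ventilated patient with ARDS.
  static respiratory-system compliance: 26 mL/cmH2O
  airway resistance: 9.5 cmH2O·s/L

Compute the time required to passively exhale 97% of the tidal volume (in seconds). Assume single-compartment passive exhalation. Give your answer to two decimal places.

0.87

τ = R × C = 9.5 × 26 mL/cmH2O = 9.5 × 0.026 L/cmH2O = 0.247 s.
Exhaled fraction f = 1 − e^(−t/τ) → t = −τ·ln(1 − f) = −0.247·ln(0.03) = 0.8661 s.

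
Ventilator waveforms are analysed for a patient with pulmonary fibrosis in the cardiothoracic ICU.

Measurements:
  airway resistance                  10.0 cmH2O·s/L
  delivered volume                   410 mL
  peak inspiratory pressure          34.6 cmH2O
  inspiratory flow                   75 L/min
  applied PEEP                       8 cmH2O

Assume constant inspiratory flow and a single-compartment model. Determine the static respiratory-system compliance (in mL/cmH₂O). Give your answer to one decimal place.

Flow: 75 L/min ÷ 60 = 1.25 L/s.
Equation of motion (constant flow): PIP = Vt/C + R·V̇ + PEEP.
Vt/C = PIP − R·V̇ − PEEP = 34.6 − 10.0×1.25 − 8 = 34.6 − 12.5 − 8 = 14.1 cmH2O.
C = Vt / 14.1 = 410 / 14.1 = 29.078 mL/cmH2O.

29.1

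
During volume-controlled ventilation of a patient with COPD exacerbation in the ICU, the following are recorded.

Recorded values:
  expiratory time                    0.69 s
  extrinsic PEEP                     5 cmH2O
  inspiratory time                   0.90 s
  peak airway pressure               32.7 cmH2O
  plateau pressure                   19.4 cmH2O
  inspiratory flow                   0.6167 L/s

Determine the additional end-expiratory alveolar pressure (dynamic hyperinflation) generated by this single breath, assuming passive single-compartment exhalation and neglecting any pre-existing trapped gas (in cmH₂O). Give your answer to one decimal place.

6.3

Vt = flow × Ti = 0.6167 L/s × 0.90 s × 1000 mL/L = 555.03 mL.
R = (PIP − Pplat)/V̇ = (32.7 − 19.4) / 0.6167 = 13.3/0.6167 = 21.566 cmH2O·s/L.
C = Vt/(Pplat − PEEP) = 555.03 / (19.4 − 5) = 555.03/14.4 = 38.544 mL/cmH2O.
τ = R × C = 21.566 × 0.03854 L/cmH2O = 0.8312 s.
Fraction remaining = e^(−Te/τ) = e^(−0.69/0.8312) = 0.436; trapped volume = 555.03 × 0.436 = 241.99 mL.
Additional alveolar pressure from trapping ≈ V_trapped / C = 241.99 / 38.544 = 6.278 cmH2O.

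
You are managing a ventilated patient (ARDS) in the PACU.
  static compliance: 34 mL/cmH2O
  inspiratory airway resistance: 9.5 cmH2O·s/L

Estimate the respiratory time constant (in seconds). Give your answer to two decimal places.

0.32

τ = R × C = 9.5 × 34 mL/cmH2O = 9.5 × 0.034 L/cmH2O = 0.323 s.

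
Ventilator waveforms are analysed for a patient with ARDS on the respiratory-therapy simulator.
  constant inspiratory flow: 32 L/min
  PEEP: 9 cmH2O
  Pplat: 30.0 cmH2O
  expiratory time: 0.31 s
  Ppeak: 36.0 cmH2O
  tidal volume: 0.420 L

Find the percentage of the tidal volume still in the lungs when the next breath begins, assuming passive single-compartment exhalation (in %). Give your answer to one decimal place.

Flow: 32 L/min ÷ 60 = 0.5333 L/s.
R = (PIP − Pplat)/V̇ = (36.0 − 30.0) / 0.5333 = 6.0/0.5333 = 11.251 cmH2O·s/L.
C = Vt/(Pplat − PEEP) = 420.0 / (30.0 − 9) = 420.0/21.0 = 20.0 mL/cmH2O.
τ = R × C = 11.251 × 0.02 L/cmH2O = 0.225 s.
Fraction remaining at end-expiration = e^(−Te/τ) = e^(−0.31/0.225) = 0.2521 → 25.21%.

25.2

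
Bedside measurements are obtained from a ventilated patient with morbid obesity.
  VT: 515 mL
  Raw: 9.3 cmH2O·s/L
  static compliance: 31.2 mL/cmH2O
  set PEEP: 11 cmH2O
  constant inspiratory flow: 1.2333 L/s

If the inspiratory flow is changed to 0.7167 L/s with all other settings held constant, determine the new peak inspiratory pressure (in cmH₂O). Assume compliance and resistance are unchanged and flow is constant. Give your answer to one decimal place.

34.2

PIP = Vt/C + R·V̇ + PEEP (constant-flow equation of motion).
Only the resistive term changes: ΔPIP = R × ΔV̇ = 9.3 × (0.7167 − 1.2333) = 9.3 × -0.5166 = -4.804 cmH2O.
Original PIP = 515/31.2 + 9.3×1.2333 + 11 = 38.976 cmH2O; new PIP = 38.976 + (-4.804) = 34.172 cmH2O.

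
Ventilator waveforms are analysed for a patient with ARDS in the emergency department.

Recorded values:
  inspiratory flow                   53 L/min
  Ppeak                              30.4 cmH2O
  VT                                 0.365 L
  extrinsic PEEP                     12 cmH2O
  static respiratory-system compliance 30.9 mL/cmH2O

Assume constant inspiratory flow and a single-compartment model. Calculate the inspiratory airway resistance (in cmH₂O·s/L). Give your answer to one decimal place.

7.5

Flow: 53 L/min ÷ 60 = 0.8833 L/s.
Equation of motion (constant flow): PIP = Vt/C + R·V̇ + PEEP.
R·V̇ = PIP − Vt/C − PEEP = 30.4 − 365/30.9 − 12 = 30.4 − 11.812 − 12 = 6.588 cmH2O.
R = 6.588 / 0.8833 = 7.458 cmH2O·s/L.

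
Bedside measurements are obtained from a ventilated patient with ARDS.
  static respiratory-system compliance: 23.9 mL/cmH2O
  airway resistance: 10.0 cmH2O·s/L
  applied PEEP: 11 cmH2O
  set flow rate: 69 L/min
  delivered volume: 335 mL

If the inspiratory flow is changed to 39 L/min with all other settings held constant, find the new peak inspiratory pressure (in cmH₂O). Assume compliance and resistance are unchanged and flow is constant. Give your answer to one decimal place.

31.5

Flow: 69 L/min ÷ 60 = 1.15 L/s.
New flow: 39 L/min ÷ 60 = 0.65 L/s.
PIP = Vt/C + R·V̇ + PEEP (constant-flow equation of motion).
Only the resistive term changes: ΔPIP = R × ΔV̇ = 10.0 × (0.65 − 1.15) = 10.0 × -0.5 = -5.0 cmH2O.
Original PIP = 335/23.9 + 10.0×1.15 + 11 = 36.517 cmH2O; new PIP = 36.517 + (-5.0) = 31.517 cmH2O.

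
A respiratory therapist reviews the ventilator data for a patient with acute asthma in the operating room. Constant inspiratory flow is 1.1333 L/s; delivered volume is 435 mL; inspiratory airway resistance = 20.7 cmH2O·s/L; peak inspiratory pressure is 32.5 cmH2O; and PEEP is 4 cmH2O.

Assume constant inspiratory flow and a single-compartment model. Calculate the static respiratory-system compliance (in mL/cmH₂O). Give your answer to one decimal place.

Equation of motion (constant flow): PIP = Vt/C + R·V̇ + PEEP.
Vt/C = PIP − R·V̇ − PEEP = 32.5 − 20.7×1.1333 − 4 = 32.5 − 23.459 − 4 = 5.041 cmH2O.
C = Vt / 5.041 = 435 / 5.041 = 86.292 mL/cmH2O.

86.3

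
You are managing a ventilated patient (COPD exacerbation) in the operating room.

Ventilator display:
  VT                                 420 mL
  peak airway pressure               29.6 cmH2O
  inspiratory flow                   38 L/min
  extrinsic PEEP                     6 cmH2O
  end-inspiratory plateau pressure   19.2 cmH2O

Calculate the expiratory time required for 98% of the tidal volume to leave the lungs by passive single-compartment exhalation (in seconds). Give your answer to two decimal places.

2.04

Flow: 38 L/min ÷ 60 = 0.6333 L/s.
R = (PIP − Pplat)/V̇ = (29.6 − 19.2) / 0.6333 = 10.4/0.6333 = 16.422 cmH2O·s/L.
C = Vt/(Pplat − PEEP) = 420.0 / (19.2 − 6) = 420.0/13.2 = 31.818 mL/cmH2O.
τ = R × C = 16.422 × 0.03182 L/cmH2O = 0.5225 s.
t = −τ·ln(1 − 0.98) = −0.5225·ln(0.02) = 2.044 s.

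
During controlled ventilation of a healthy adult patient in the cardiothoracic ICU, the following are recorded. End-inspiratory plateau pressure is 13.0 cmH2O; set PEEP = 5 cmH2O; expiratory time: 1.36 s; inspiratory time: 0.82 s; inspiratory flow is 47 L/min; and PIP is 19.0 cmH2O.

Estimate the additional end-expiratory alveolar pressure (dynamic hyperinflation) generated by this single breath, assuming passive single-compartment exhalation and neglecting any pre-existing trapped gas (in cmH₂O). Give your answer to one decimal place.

0.9

Flow: 47 L/min ÷ 60 = 0.7833 L/s.
Vt = flow × Ti = 0.7833 L/s × 0.82 s × 1000 mL/L = 642.31 mL.
R = (PIP − Pplat)/V̇ = (19.0 − 13.0) / 0.7833 = 6.0/0.7833 = 7.66 cmH2O·s/L.
C = Vt/(Pplat − PEEP) = 642.31 / (13.0 − 5) = 642.31/8.0 = 80.289 mL/cmH2O.
τ = R × C = 7.66 × 0.08029 L/cmH2O = 0.615 s.
Fraction remaining = e^(−Te/τ) = e^(−1.36/0.615) = 0.1095; trapped volume = 642.31 × 0.1095 = 70.333 mL.
Additional alveolar pressure from trapping ≈ V_trapped / C = 70.333 / 80.289 = 0.876 cmH2O.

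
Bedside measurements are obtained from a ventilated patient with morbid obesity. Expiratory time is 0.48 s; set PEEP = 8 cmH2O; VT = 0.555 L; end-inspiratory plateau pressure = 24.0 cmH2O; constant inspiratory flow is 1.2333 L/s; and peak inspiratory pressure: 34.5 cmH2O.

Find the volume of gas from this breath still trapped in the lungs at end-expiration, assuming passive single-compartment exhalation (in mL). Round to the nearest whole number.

R = (PIP − Pplat)/V̇ = (34.5 − 24.0) / 1.2333 = 10.5/1.2333 = 8.514 cmH2O·s/L.
C = Vt/(Pplat − PEEP) = 555.0 / (24.0 − 8) = 555.0/16.0 = 34.688 mL/cmH2O.
τ = R × C = 8.514 × 0.03469 L/cmH2O = 0.2954 s.
Fraction remaining = e^(−Te/τ) = e^(−0.48/0.2954) = 0.1969.
Trapped volume = 555.0 × 0.1969 = 109.28 mL.

109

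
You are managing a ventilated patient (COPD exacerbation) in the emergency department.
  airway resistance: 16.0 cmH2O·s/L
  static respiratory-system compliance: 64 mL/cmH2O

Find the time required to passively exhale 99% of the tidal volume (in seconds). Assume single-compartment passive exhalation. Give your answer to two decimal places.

4.72

τ = R × C = 16.0 × 64 mL/cmH2O = 16.0 × 0.064 L/cmH2O = 1.024 s.
Exhaled fraction f = 1 − e^(−t/τ) → t = −τ·ln(1 − f) = −1.024·ln(0.01) = 4.716 s.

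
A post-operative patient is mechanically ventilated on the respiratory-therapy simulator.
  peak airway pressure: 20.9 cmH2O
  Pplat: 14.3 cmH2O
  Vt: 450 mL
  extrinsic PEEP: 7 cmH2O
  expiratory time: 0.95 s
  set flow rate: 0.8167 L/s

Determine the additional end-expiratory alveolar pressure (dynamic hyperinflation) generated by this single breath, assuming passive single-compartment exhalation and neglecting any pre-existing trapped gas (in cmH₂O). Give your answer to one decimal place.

R = (PIP − Pplat)/V̇ = (20.9 − 14.3) / 0.8167 = 6.6/0.8167 = 8.081 cmH2O·s/L.
C = Vt/(Pplat − PEEP) = 450.0 / (14.3 − 7) = 450.0/7.3 = 61.644 mL/cmH2O.
τ = R × C = 8.081 × 0.06164 L/cmH2O = 0.4981 s.
Fraction remaining = e^(−Te/τ) = e^(−0.95/0.4981) = 0.1485; trapped volume = 450.0 × 0.1485 = 66.825 mL.
Additional alveolar pressure from trapping ≈ V_trapped / C = 66.825 / 61.644 = 1.084 cmH2O.

1.1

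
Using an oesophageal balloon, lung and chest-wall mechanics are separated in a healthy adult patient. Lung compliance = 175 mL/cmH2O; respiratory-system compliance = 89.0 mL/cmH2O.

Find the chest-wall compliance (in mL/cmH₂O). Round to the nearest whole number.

181

1/Ccw = 1/Crs − 1/CL.
1/Ccw = 1/89.0 − 1/175 = 0.005522.
Ccw = 181.09 mL/cmH2O.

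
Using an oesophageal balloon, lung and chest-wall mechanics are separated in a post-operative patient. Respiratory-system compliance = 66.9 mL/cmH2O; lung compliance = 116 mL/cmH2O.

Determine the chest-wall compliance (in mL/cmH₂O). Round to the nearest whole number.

1/Ccw = 1/Crs − 1/CL.
1/Ccw = 1/66.9 − 1/116 = 0.006327.
Ccw = 158.05 mL/cmH2O.

158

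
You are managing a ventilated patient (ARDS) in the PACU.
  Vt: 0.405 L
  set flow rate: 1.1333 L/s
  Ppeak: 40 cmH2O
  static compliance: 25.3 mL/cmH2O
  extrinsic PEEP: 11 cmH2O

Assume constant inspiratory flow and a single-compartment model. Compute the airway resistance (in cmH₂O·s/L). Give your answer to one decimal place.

Equation of motion (constant flow): PIP = Vt/C + R·V̇ + PEEP.
R·V̇ = PIP − Vt/C − PEEP = 40 − 405/25.3 − 11 = 40 − 16.008 − 11 = 12.992 cmH2O.
R = 12.992 / 1.1333 = 11.464 cmH2O·s/L.

11.5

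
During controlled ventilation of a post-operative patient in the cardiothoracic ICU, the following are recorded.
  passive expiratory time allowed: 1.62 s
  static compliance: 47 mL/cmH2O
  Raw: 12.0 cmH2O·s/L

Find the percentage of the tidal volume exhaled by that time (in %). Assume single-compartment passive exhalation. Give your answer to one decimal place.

94.3

τ = R × C = 12.0 × 47 mL/cmH2O = 12.0 × 0.047 L/cmH2O = 0.564 s.
Passive exhalation: V(t)/V₀ = e^(−t/τ) = e^(−1.62/0.564) = 0.05657.
Fraction exhaled = 1 − 0.05657 = 0.9434 → 94.34%.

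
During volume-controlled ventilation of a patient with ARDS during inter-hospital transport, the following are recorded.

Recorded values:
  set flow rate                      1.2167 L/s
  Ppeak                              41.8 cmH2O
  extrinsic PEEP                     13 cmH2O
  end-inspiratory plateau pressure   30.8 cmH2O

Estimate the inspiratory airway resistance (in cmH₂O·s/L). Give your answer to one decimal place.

Raw = (PIP − Pplat) / flow = (41.8 − 30.8) / 1.2167 = 11.0 / 1.2167 = 9.041 cmH2O·s/L.

9.0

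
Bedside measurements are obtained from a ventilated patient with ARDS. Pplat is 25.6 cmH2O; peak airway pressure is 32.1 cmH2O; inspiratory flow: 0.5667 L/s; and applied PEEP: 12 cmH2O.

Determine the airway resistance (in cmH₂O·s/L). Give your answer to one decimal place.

Raw = (PIP − Pplat) / flow = (32.1 − 25.6) / 0.5667 = 6.5 / 0.5667 = 11.47 cmH2O·s/L.

11.5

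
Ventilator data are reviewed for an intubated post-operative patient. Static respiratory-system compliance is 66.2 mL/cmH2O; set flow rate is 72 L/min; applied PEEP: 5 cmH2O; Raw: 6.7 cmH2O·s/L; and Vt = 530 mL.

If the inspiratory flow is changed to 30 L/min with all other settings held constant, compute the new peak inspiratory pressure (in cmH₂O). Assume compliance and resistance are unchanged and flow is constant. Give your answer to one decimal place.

Flow: 72 L/min ÷ 60 = 1.2 L/s.
New flow: 30 L/min ÷ 60 = 0.5 L/s.
PIP = Vt/C + R·V̇ + PEEP (constant-flow equation of motion).
Only the resistive term changes: ΔPIP = R × ΔV̇ = 6.7 × (0.5 − 1.2) = 6.7 × -0.7 = -4.69 cmH2O.
Original PIP = 530/66.2 + 6.7×1.2 + 5 = 21.046 cmH2O; new PIP = 21.046 + (-4.69) = 16.356 cmH2O.

16.4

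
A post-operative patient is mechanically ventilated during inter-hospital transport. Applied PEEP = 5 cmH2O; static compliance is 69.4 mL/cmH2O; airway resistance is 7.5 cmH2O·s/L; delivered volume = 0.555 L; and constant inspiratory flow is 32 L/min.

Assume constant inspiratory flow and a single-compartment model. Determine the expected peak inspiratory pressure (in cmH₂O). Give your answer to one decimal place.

17.0

Flow: 32 L/min ÷ 60 = 0.5333 L/s.
Equation of motion (constant flow): PIP = Vt/C + R·V̇ + PEEP.
PIP = 555/69.4 + 7.5×0.5333 + 5 = 7.997 + 4.0 + 5 = 16.997 cmH2O.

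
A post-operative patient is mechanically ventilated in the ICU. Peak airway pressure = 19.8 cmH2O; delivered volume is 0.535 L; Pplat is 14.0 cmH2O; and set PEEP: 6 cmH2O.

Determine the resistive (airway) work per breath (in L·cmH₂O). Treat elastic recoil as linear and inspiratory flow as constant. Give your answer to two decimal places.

With constant inspiratory flow the resistive pressure is constant at PIP − Pplat = 19.8 − 14.0 = 5.8 cmH2O, so resistive work = 5.8 × 0.535 = 3.103 L·cmH2O.

3.10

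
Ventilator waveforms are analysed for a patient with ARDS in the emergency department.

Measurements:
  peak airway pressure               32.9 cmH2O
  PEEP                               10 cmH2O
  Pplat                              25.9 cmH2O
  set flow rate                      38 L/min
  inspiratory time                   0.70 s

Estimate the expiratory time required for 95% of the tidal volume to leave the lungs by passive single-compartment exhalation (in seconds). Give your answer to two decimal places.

Flow: 38 L/min ÷ 60 = 0.6333 L/s.
Vt = flow × Ti = 0.6333 L/s × 0.70 s × 1000 mL/L = 443.31 mL.
R = (PIP − Pplat)/V̇ = (32.9 − 25.9) / 0.6333 = 7.0/0.6333 = 11.053 cmH2O·s/L.
C = Vt/(Pplat − PEEP) = 443.31 / (25.9 − 10) = 443.31/15.9 = 27.881 mL/cmH2O.
τ = R × C = 11.053 × 0.02788 L/cmH2O = 0.3082 s.
t = −τ·ln(1 − 0.95) = −0.3082·ln(0.05) = 0.9233 s.

0.92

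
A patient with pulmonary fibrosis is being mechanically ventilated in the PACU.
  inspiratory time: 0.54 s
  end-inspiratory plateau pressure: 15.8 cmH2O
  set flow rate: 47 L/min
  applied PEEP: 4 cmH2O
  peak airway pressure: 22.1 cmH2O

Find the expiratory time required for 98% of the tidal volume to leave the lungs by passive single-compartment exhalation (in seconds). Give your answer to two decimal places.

Flow: 47 L/min ÷ 60 = 0.7833 L/s.
Vt = flow × Ti = 0.7833 L/s × 0.54 s × 1000 mL/L = 422.98 mL.
R = (PIP − Pplat)/V̇ = (22.1 − 15.8) / 0.7833 = 6.3/0.7833 = 8.043 cmH2O·s/L.
C = Vt/(Pplat − PEEP) = 422.98 / (15.8 − 4) = 422.98/11.8 = 35.846 mL/cmH2O.
τ = R × C = 8.043 × 0.03585 L/cmH2O = 0.2883 s.
t = −τ·ln(1 − 0.98) = −0.2883·ln(0.02) = 1.128 s.

1.13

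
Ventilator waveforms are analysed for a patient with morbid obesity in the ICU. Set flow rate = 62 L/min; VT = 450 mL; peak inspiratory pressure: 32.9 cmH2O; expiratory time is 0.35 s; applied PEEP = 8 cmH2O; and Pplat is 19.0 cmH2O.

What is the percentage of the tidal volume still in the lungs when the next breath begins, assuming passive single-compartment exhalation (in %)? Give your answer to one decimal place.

Flow: 62 L/min ÷ 60 = 1.0333 L/s.
R = (PIP − Pplat)/V̇ = (32.9 − 19.0) / 1.0333 = 13.9/1.0333 = 13.452 cmH2O·s/L.
C = Vt/(Pplat − PEEP) = 450.0 / (19.0 − 8) = 450.0/11.0 = 40.909 mL/cmH2O.
τ = R × C = 13.452 × 0.04091 L/cmH2O = 0.5503 s.
Fraction remaining at end-expiration = e^(−Te/τ) = e^(−0.35/0.5503) = 0.5294 → 52.94%.

52.9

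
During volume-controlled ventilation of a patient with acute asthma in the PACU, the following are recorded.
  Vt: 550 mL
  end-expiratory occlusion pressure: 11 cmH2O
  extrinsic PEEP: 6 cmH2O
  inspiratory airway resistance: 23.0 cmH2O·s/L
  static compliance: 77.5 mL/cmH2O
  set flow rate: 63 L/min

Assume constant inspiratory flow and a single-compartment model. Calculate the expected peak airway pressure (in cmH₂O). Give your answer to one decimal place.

42.2

Flow: 63 L/min ÷ 60 = 1.05 L/s.
Total PEEP = 11 cmH2O (set 6 + intrinsic 5); this is the baseline alveolar pressure.
Equation of motion (constant flow): PIP = Vt/C + R·V̇ + PEEP.
PIP = 550/77.5 + 23.0×1.05 + 11 = 7.097 + 24.15 + 11 = 42.247 cmH2O.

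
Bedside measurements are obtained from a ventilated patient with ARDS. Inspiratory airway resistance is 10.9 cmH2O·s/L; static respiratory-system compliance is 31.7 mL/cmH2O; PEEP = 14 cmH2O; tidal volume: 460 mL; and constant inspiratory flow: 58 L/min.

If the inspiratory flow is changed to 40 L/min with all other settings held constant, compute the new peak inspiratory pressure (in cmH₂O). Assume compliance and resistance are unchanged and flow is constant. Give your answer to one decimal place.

35.8

Flow: 58 L/min ÷ 60 = 0.9667 L/s.
New flow: 40 L/min ÷ 60 = 0.6667 L/s.
PIP = Vt/C + R·V̇ + PEEP (constant-flow equation of motion).
Only the resistive term changes: ΔPIP = R × ΔV̇ = 10.9 × (0.6667 − 0.9667) = 10.9 × -0.3 = -3.27 cmH2O.
Original PIP = 460/31.7 + 10.9×0.9667 + 14 = 39.048 cmH2O; new PIP = 39.048 + (-3.27) = 35.778 cmH2O.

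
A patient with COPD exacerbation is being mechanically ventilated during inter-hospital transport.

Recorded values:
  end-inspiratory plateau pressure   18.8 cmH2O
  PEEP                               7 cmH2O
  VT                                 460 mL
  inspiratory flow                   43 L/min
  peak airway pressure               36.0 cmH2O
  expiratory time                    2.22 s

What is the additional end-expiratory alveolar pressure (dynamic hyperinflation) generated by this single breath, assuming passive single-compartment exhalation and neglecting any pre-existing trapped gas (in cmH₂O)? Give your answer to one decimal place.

1.1

Flow: 43 L/min ÷ 60 = 0.7167 L/s.
R = (PIP − Pplat)/V̇ = (36.0 − 18.8) / 0.7167 = 17.2/0.7167 = 23.999 cmH2O·s/L.
C = Vt/(Pplat − PEEP) = 460.0 / (18.8 − 7) = 460.0/11.8 = 38.983 mL/cmH2O.
τ = R × C = 23.999 × 0.03898 L/cmH2O = 0.9355 s.
Fraction remaining = e^(−Te/τ) = e^(−2.22/0.9355) = 0.09319; trapped volume = 460.0 × 0.09319 = 42.867 mL.
Additional alveolar pressure from trapping ≈ V_trapped / C = 42.867 / 38.983 = 1.1 cmH2O.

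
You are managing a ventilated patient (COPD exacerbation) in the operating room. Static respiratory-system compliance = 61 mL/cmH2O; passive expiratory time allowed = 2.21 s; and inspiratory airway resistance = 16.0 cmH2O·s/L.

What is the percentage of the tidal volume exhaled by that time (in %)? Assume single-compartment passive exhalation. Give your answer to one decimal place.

89.6

τ = R × C = 16.0 × 61 mL/cmH2O = 16.0 × 0.061 L/cmH2O = 0.976 s.
Passive exhalation: V(t)/V₀ = e^(−t/τ) = e^(−2.21/0.976) = 0.1039.
Fraction exhaled = 1 − 0.1039 = 0.8961 → 89.61%.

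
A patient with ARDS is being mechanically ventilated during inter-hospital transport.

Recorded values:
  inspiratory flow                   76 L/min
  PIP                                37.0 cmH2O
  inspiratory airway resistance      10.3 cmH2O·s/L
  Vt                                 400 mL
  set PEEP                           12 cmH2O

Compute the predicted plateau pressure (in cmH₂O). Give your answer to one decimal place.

24.0

Flow: 76 L/min ÷ 60 = 1.2667 L/s.
Pplat = PIP − Raw × flow = 37.0 − 10.3 × 1.2667 = 37.0 − 13.047 = 23.953 cmH2O.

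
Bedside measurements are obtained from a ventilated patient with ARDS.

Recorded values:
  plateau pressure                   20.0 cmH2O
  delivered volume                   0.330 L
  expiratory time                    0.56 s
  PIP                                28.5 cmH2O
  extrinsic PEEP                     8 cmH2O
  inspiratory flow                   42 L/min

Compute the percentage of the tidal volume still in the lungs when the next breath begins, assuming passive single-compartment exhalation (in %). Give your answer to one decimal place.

Flow: 42 L/min ÷ 60 = 0.7 L/s.
R = (PIP − Pplat)/V̇ = (28.5 − 20.0) / 0.7 = 8.5/0.7 = 12.143 cmH2O·s/L.
C = Vt/(Pplat − PEEP) = 330.0 / (20.0 − 8) = 330.0/12.0 = 27.5 mL/cmH2O.
τ = R × C = 12.143 × 0.0275 L/cmH2O = 0.3339 s.
Fraction remaining at end-expiration = e^(−Te/τ) = e^(−0.56/0.3339) = 0.1869 → 18.69%.

18.7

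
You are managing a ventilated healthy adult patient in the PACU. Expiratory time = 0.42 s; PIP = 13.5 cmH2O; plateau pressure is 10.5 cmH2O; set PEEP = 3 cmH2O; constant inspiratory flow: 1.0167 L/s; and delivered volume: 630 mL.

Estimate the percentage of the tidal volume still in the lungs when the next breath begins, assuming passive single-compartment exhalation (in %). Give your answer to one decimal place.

R = (PIP − Pplat)/V̇ = (13.5 − 10.5) / 1.0167 = 3.0/1.0167 = 2.951 cmH2O·s/L.
C = Vt/(Pplat − PEEP) = 630.0 / (10.5 − 3) = 630.0/7.5 = 84.0 mL/cmH2O.
τ = R × C = 2.951 × 0.084 L/cmH2O = 0.2479 s.
Fraction remaining at end-expiration = e^(−Te/τ) = e^(−0.42/0.2479) = 0.1837 → 18.37%.

18.4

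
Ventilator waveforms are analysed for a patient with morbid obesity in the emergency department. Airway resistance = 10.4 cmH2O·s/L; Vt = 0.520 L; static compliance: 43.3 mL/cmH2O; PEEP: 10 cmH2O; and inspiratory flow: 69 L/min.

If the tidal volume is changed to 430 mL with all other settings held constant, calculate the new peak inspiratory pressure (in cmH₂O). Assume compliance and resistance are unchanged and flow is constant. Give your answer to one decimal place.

31.9

Flow: 69 L/min ÷ 60 = 1.15 L/s.
PIP = Vt/C + R·V̇ + PEEP (constant-flow equation of motion).
Only the elastic term changes: ΔPIP = ΔVt / C = (430 − 520) / 43.3 = -2.079 cmH2O.
Original PIP = 520/43.3 + 10.4×1.15 + 10 = 33.969 cmH2O; new PIP = 33.969 + (-2.079) = 31.89 cmH2O.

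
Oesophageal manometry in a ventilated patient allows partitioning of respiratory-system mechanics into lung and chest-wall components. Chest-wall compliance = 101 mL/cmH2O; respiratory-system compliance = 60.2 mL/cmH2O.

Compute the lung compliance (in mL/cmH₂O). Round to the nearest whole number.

1/CL = 1/Crs − 1/Ccw.
1/CL = 1/60.2 − 1/101 = 0.00671.
CL = 149.03 mL/cmH2O.

149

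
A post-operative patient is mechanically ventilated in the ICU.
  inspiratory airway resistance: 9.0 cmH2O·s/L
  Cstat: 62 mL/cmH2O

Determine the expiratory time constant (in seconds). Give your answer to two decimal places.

0.56

τ = R × C = 9.0 × 62 mL/cmH2O = 9.0 × 0.062 L/cmH2O = 0.558 s.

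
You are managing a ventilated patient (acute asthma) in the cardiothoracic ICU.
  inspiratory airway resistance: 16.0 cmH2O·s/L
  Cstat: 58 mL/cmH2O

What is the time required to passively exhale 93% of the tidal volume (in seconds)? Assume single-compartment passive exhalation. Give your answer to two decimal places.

τ = R × C = 16.0 × 58 mL/cmH2O = 16.0 × 0.058 L/cmH2O = 0.928 s.
Exhaled fraction f = 1 − e^(−t/τ) → t = −τ·ln(1 − f) = −0.928·ln(0.07) = 2.468 s.

2.47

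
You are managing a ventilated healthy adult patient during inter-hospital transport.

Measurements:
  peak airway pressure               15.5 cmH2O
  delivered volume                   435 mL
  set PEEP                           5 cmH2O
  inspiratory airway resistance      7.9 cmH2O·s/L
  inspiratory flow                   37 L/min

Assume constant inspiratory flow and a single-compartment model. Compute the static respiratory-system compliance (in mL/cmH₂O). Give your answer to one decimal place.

77.3

Flow: 37 L/min ÷ 60 = 0.6167 L/s.
Equation of motion (constant flow): PIP = Vt/C + R·V̇ + PEEP.
Vt/C = PIP − R·V̇ − PEEP = 15.5 − 7.9×0.6167 − 5 = 15.5 − 4.872 − 5 = 5.628 cmH2O.
C = Vt / 5.628 = 435 / 5.628 = 77.292 mL/cmH2O.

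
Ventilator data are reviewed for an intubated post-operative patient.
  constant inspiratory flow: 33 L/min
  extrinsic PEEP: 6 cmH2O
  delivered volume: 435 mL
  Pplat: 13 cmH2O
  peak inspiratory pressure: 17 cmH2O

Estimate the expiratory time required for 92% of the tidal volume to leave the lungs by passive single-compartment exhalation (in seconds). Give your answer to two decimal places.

1.14

Flow: 33 L/min ÷ 60 = 0.55 L/s.
R = (PIP − Pplat)/V̇ = (17 − 13) / 0.55 = 4.0/0.55 = 7.273 cmH2O·s/L.
C = Vt/(Pplat − PEEP) = 435.0 / (13 − 6) = 435.0/7.0 = 62.143 mL/cmH2O.
τ = R × C = 7.273 × 0.06214 L/cmH2O = 0.4519 s.
t = −τ·ln(1 − 0.92) = −0.4519·ln(0.08) = 1.141 s.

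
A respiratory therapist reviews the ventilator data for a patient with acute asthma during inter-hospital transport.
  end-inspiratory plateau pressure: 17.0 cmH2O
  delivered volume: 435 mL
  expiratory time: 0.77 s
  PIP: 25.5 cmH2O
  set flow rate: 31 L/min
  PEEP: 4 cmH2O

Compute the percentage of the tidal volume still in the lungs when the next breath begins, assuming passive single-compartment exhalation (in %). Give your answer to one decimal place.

24.7

Flow: 31 L/min ÷ 60 = 0.5167 L/s.
R = (PIP − Pplat)/V̇ = (25.5 − 17.0) / 0.5167 = 8.5/0.5167 = 16.451 cmH2O·s/L.
C = Vt/(Pplat − PEEP) = 435.0 / (17.0 − 4) = 435.0/13.0 = 33.462 mL/cmH2O.
τ = R × C = 16.451 × 0.03346 L/cmH2O = 0.5505 s.
Fraction remaining at end-expiration = e^(−Te/τ) = e^(−0.77/0.5505) = 0.2469 → 24.69%.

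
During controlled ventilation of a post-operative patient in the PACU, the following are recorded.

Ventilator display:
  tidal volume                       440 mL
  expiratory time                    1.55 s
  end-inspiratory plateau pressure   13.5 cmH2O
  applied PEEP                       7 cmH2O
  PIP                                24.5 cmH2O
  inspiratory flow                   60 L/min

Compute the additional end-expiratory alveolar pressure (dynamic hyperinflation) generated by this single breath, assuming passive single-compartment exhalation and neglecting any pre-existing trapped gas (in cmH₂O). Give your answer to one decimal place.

Flow: 60 L/min ÷ 60 = 1 L/s.
R = (PIP − Pplat)/V̇ = (24.5 − 13.5) / 1 = 11.0/1 = 11.0 cmH2O·s/L.
C = Vt/(Pplat − PEEP) = 440.0 / (13.5 − 7) = 440.0/6.5 = 67.692 mL/cmH2O.
τ = R × C = 11.0 × 0.06769 L/cmH2O = 0.7446 s.
Fraction remaining = e^(−Te/τ) = e^(−1.55/0.7446) = 0.1247; trapped volume = 440.0 × 0.1247 = 54.868 mL.
Additional alveolar pressure from trapping ≈ V_trapped / C = 54.868 / 67.692 = 0.8106 cmH2O.

0.8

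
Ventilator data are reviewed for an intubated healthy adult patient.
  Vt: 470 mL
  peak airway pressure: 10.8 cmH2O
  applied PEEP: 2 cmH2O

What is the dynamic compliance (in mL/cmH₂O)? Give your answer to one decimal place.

53.4

Dynamic compliance = Vt / (PIP − PEEP) = 470 / (10.8 − 2) = 470 / 8.8 = 53.409 mL/cmH2O.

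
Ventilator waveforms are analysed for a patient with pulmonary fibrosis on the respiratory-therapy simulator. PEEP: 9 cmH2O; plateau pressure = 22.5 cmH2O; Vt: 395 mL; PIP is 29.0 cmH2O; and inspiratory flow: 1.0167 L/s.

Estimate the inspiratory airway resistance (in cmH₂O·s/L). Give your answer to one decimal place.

Raw = (PIP − Pplat) / flow = (29.0 − 22.5) / 1.0167 = 6.5 / 1.0167 = 6.393 cmH2O·s/L.

6.4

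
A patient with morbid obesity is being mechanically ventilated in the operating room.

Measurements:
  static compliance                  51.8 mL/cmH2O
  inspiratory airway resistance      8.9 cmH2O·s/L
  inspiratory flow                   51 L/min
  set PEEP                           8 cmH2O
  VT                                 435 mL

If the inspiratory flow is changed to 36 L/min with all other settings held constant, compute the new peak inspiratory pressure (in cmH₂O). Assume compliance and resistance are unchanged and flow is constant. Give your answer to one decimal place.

Flow: 51 L/min ÷ 60 = 0.85 L/s.
New flow: 36 L/min ÷ 60 = 0.6 L/s.
PIP = Vt/C + R·V̇ + PEEP (constant-flow equation of motion).
Only the resistive term changes: ΔPIP = R × ΔV̇ = 8.9 × (0.6 − 0.85) = 8.9 × -0.25 = -2.225 cmH2O.
Original PIP = 435/51.8 + 8.9×0.85 + 8 = 23.963 cmH2O; new PIP = 23.963 + (-2.225) = 21.738 cmH2O.

21.7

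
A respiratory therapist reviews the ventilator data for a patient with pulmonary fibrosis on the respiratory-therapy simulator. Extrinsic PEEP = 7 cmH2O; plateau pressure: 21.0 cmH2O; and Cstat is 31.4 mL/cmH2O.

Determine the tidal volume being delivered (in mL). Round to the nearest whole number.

440

Vt = Cstat × (Pplat − PEEP) = 31.4 × (21.0 − 7) = 31.4 × 14.0 = 439.6 mL.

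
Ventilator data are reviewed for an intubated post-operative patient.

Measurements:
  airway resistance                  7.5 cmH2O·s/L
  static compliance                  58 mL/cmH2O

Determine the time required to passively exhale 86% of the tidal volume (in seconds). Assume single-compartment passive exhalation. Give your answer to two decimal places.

τ = R × C = 7.5 × 58 mL/cmH2O = 7.5 × 0.058 L/cmH2O = 0.435 s.
Exhaled fraction f = 1 − e^(−t/τ) → t = −τ·ln(1 − f) = −0.435·ln(0.14) = 0.8553 s.

0.86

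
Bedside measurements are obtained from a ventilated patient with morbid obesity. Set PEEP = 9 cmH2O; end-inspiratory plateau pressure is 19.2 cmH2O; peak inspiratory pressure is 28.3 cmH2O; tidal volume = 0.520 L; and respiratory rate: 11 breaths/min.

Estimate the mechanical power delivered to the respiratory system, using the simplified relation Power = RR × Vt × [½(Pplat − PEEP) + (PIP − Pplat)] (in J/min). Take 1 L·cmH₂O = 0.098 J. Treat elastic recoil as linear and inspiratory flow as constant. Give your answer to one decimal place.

8.0

Per-breath work = Vt × [½(Pplat−PEEP) + (PIP−Pplat)] = 0.520 × [0.5×10.2 + 9.1] = 0.520 × 14.2 = 7.384 L·cmH2O.
Power = 11 × 7.384 = 81.224 L·cmH2O/min.
× 0.098 J/(L·cmH2O) → 7.96 J/min.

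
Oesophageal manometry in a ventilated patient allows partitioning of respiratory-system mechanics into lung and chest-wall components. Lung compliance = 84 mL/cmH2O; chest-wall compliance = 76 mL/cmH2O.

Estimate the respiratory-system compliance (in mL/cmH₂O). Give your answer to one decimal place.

39.9

Lung and chest wall are elastances in series: 1/Crs = 1/CL + 1/Ccw.
1/Crs = 1/84 + 1/76 = 0.02506.
Crs = 39.904 mL/cmH2O.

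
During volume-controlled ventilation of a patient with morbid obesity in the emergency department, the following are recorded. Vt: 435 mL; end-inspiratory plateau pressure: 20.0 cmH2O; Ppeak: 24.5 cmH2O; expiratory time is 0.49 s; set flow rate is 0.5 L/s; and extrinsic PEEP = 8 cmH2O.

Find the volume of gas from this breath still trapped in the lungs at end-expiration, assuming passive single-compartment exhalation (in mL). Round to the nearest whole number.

97

R = (PIP − Pplat)/V̇ = (24.5 − 20.0) / 0.5 = 4.5/0.5 = 9.0 cmH2O·s/L.
C = Vt/(Pplat − PEEP) = 435.0 / (20.0 − 8) = 435.0/12.0 = 36.25 mL/cmH2O.
τ = R × C = 9.0 × 0.03625 L/cmH2O = 0.3263 s.
Fraction remaining = e^(−Te/τ) = e^(−0.49/0.3263) = 0.2228.
Trapped volume = 435.0 × 0.2228 = 96.918 mL.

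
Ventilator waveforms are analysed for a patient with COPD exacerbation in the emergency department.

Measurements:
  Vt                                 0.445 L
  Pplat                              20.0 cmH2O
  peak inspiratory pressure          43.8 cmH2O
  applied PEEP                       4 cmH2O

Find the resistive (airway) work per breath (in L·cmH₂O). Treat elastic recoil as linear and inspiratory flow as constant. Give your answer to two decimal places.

10.59

With constant inspiratory flow the resistive pressure is constant at PIP − Pplat = 43.8 − 20.0 = 23.8 cmH2O, so resistive work = 23.8 × 0.445 = 10.591 L·cmH2O.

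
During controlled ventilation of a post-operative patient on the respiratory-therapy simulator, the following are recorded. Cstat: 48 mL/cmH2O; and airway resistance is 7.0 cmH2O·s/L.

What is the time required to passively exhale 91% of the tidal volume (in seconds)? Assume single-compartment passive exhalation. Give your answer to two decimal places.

0.81

τ = R × C = 7.0 × 48 mL/cmH2O = 7.0 × 0.048 L/cmH2O = 0.336 s.
Exhaled fraction f = 1 − e^(−t/τ) → t = −τ·ln(1 − f) = −0.336·ln(0.09) = 0.8091 s.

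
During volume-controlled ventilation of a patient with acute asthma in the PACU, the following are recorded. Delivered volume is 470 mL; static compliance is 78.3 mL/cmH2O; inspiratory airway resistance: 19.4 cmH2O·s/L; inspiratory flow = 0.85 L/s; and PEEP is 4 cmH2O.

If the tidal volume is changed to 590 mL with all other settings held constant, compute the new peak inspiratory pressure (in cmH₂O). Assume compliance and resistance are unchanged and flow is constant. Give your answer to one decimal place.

PIP = Vt/C + R·V̇ + PEEP (constant-flow equation of motion).
Only the elastic term changes: ΔPIP = ΔVt / C = (590 − 470) / 78.3 = 1.533 cmH2O.
Original PIP = 470/78.3 + 19.4×0.85 + 4 = 26.493 cmH2O; new PIP = 26.493 + (1.533) = 28.026 cmH2O.

28.0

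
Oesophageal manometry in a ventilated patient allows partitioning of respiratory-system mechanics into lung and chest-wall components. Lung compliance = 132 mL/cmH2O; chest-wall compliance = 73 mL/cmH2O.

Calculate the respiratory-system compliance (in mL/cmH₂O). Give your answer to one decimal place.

47.0

Lung and chest wall are elastances in series: 1/Crs = 1/CL + 1/Ccw.
1/Crs = 1/132 + 1/73 = 0.02127.
Crs = 47.015 mL/cmH2O.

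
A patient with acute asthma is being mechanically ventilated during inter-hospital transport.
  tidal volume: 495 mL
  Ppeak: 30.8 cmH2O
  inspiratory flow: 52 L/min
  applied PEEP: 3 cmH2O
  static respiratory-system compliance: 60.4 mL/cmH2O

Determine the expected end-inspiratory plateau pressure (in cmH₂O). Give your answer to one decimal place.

11.2

Pplat = PEEP + Vt / Cstat = 3 + 495 / 60.4 = 3 + 8.195 = 11.195 cmH2O.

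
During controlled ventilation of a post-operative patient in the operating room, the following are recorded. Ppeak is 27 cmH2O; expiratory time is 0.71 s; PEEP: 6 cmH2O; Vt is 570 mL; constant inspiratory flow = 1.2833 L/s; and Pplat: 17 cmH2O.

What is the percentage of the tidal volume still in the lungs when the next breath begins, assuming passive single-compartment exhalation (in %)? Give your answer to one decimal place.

R = (PIP − Pplat)/V̇ = (27 − 17) / 1.2833 = 10.0/1.2833 = 7.792 cmH2O·s/L.
C = Vt/(Pplat − PEEP) = 570.0 / (17 − 6) = 570.0/11.0 = 51.818 mL/cmH2O.
τ = R × C = 7.792 × 0.05182 L/cmH2O = 0.4038 s.
Fraction remaining at end-expiration = e^(−Te/τ) = e^(−0.71/0.4038) = 0.1723 → 17.23%.

17.2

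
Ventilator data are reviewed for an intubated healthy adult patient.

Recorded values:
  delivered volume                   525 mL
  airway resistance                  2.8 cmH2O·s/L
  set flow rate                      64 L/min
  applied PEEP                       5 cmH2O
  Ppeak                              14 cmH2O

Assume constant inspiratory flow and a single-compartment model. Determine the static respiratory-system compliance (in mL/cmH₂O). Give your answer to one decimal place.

Flow: 64 L/min ÷ 60 = 1.0667 L/s.
Equation of motion (constant flow): PIP = Vt/C + R·V̇ + PEEP.
Vt/C = PIP − R·V̇ − PEEP = 14 − 2.8×1.0667 − 5 = 14 − 2.987 − 5 = 6.013 cmH2O.
C = Vt / 6.013 = 525 / 6.013 = 87.311 mL/cmH2O.

87.3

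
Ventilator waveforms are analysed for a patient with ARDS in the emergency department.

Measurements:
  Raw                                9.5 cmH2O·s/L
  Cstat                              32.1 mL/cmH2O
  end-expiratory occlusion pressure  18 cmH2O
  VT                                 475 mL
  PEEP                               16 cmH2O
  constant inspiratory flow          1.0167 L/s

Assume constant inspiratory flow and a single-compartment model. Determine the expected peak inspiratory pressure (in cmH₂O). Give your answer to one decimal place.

42.5

Total PEEP = 18 cmH2O (set 16 + intrinsic 2); this is the baseline alveolar pressure.
Equation of motion (constant flow): PIP = Vt/C + R·V̇ + PEEP.
PIP = 475/32.1 + 9.5×1.0167 + 18 = 14.798 + 9.659 + 18 = 42.457 cmH2O.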